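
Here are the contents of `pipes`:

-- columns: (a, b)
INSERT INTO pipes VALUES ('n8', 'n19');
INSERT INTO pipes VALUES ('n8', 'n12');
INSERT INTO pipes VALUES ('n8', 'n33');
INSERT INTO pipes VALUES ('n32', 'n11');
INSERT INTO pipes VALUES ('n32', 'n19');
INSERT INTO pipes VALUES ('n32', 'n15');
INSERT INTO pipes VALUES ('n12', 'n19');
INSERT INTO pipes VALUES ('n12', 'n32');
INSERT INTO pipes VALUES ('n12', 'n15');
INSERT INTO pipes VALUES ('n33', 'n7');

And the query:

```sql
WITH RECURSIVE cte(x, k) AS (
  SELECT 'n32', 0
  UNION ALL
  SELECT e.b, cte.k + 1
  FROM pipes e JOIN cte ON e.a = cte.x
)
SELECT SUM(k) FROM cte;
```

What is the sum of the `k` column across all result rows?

3

Base: (n32, k=0).
Iteration 1: edges from {n32} -> (n11, k=1), (n15, k=1), (n19, k=1).
Iteration 2: no outgoing edges from {n11,n15,n19}; recursion stops.
SUM(k) = 0 + 1 + 1 + 1 = 3.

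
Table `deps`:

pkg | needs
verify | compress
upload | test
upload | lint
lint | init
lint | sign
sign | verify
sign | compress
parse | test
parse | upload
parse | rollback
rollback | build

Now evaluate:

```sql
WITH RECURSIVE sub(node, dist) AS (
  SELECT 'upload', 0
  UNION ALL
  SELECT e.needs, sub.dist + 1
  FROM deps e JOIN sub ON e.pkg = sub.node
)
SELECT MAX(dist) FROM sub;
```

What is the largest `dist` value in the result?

4

Base: (upload, dist=0).
Iteration 1: edges from {upload} -> (lint, dist=1), (test, dist=1).
Iteration 2: edges from {lint,test} -> (init, dist=2), (sign, dist=2).
Iteration 3: edges from {init,sign} -> (compress, dist=3), (verify, dist=3).
Iteration 4: edges from {compress,verify} -> (compress, dist=4).
Iteration 5: no outgoing edges from {compress}; recursion stops.
dist values: 0, 1, 1, 2, 2, 3, 3, 4; the maximum is 4.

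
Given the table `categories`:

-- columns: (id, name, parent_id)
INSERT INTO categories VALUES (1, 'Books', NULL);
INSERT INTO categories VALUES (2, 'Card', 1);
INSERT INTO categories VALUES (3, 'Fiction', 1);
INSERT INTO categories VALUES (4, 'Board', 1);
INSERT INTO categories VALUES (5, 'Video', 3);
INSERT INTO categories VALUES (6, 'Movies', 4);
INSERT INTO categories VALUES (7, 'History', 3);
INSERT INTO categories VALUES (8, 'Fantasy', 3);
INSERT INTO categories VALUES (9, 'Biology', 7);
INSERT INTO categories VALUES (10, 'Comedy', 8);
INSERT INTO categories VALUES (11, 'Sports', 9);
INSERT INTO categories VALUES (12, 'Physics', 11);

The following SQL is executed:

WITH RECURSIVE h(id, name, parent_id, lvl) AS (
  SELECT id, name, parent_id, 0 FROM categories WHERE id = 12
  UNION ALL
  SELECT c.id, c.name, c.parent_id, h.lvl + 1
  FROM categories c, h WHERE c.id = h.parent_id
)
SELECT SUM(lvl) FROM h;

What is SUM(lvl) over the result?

Base: id=12 (Physics), parent_id=11, lvl 0.
Iteration 1: join on id=11 -> Sports (id 11, parent_id=9, lvl 1).
Iteration 2: join on id=9 -> Biology (id 9, parent_id=7, lvl 2).
Iteration 3: join on id=7 -> History (id 7, parent_id=3, lvl 3).
Iteration 4: join on id=3 -> Fiction (id 3, parent_id=1, lvl 4).
Iteration 5: join on id=1 -> Books (id 1, parent_id=NULL, lvl 5).
Iteration 6: parent_id is NULL; no match; recursion stops.
SUM(lvl) = 0 + 1 + 2 + 3 + 4 + 5 = 15.

15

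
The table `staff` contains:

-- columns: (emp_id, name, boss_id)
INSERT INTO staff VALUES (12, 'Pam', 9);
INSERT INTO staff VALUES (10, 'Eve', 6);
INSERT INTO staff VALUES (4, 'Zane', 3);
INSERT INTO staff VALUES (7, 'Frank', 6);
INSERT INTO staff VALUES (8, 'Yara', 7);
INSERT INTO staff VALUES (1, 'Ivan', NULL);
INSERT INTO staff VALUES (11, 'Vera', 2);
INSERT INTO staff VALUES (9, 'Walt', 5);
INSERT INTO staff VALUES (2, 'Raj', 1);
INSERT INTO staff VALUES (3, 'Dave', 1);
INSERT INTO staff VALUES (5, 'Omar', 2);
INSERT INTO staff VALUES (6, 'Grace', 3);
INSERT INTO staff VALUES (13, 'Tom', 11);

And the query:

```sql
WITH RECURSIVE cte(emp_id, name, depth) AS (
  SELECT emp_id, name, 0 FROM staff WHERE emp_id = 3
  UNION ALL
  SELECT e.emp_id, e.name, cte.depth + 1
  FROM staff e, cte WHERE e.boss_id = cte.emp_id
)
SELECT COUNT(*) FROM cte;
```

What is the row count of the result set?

Base: emp_id=3 (Dave) at depth 0.
Iteration 1: rows with boss_id in {3} -> Zane (id 4, depth 1), Grace (id 6, depth 1).
Iteration 2: rows with boss_id in {4,6} -> Frank (id 7, depth 2), Eve (id 10, depth 2).
Iteration 3: rows with boss_id in {7,10} -> Yara (id 8, depth 3).
Iteration 4: no rows with boss_id in {8}; recursion stops.
Total rows emitted: 6.

6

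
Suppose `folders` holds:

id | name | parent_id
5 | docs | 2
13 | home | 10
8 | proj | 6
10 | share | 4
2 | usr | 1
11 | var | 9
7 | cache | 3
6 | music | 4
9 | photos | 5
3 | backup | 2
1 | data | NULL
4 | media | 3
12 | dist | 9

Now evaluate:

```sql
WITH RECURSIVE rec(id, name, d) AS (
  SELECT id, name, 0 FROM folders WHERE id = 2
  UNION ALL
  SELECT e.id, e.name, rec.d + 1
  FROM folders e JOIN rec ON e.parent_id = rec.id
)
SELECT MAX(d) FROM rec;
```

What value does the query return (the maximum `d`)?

Base: id=2 (usr) at d 0.
Iteration 1: rows with parent_id in {2} -> backup (id 3, d 1), docs (id 5, d 1).
Iteration 2: rows with parent_id in {3,5} -> media (id 4, d 2), cache (id 7, d 2), photos (id 9, d 2).
Iteration 3: rows with parent_id in {4,7,9} -> music (id 6, d 3), share (id 10, d 3), var (id 11, d 3), dist (id 12, d 3).
Iteration 4: rows with parent_id in {6,10,11,12} -> proj (id 8, d 4), home (id 13, d 4).
Iteration 5: no rows with parent_id in {8,13}; recursion stops.
d values: 0, 1, 1, 2, 2, 2, 3, 3, 3, 3, 4, 4; the maximum is 4.

4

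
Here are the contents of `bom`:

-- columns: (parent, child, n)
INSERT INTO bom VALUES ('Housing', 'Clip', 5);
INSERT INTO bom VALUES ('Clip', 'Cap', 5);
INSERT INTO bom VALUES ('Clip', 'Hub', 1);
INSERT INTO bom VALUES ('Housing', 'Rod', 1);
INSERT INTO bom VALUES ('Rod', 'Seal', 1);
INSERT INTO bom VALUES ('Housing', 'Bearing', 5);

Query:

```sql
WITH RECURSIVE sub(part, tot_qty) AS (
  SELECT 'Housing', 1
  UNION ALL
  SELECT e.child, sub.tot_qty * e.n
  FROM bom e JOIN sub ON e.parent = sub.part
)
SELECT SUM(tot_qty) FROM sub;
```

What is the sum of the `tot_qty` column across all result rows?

Base: (Housing, tot_qty=1).
Iteration 1: components of {Housing} -> Bearing = 1*5 = 5, Clip = 1*5 = 5, Rod = 1*1 = 1.
Iteration 2: components of {Bearing,Clip,Rod} -> Cap = 5*5 = 25, Hub = 5*1 = 5, Seal = 1*1 = 1.
Iteration 3: no further components; recursion stops.
SUM(tot_qty) = 1 + 5 + 1 + 5 + 1 + 25 + 5 = 43.

43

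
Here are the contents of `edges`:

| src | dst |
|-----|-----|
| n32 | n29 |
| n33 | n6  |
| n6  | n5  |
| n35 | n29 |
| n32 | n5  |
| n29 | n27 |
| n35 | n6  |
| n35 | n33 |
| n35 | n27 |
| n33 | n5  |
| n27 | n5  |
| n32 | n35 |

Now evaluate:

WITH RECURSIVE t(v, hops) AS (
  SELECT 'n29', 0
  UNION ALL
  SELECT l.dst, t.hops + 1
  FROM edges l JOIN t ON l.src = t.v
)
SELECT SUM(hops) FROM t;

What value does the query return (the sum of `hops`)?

Base: (n29, hops=0).
Iteration 1: edges from {n29} -> (n27, hops=1).
Iteration 2: edges from {n27} -> (n5, hops=2).
Iteration 3: no outgoing edges from {n5}; recursion stops.
SUM(hops) = 0 + 1 + 2 = 3.

3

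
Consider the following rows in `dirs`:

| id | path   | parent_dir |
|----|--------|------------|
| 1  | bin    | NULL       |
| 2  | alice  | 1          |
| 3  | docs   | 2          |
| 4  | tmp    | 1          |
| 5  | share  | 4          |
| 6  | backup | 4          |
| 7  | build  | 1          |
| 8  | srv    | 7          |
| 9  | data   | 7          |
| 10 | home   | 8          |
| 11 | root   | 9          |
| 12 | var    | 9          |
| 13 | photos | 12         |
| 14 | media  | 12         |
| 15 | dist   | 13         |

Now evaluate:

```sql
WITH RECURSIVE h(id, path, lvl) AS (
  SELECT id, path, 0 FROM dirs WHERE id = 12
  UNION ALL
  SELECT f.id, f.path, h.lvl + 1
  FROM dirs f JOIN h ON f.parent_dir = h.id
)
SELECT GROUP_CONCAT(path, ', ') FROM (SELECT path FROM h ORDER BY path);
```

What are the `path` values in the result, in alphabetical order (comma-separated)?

Base: id=12 (var) at lvl 0.
Iteration 1: rows with parent_dir in {12} -> photos (id 13, lvl 1), media (id 14, lvl 1).
Iteration 2: rows with parent_dir in {13,14} -> dist (id 15, lvl 2).
Iteration 3: no rows with parent_dir in {15}; recursion stops.

dist, media, photos, var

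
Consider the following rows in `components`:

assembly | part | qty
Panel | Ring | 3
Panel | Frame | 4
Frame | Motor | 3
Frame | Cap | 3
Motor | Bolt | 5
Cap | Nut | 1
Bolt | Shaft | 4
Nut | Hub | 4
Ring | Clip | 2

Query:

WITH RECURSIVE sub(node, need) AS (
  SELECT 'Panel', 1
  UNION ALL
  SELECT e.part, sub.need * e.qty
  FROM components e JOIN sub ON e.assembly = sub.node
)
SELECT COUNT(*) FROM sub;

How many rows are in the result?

10

Base: (Panel, need=1).
Iteration 1: components of {Panel} -> Frame = 1*4 = 4, Ring = 1*3 = 3.
Iteration 2: components of {Frame,Ring} -> Cap = 4*3 = 12, Clip = 3*2 = 6, Motor = 4*3 = 12.
Iteration 3: components of {Cap,Clip,Motor} -> Bolt = 12*5 = 60, Nut = 12*1 = 12.
Iteration 4: components of {Bolt,Nut} -> Hub = 12*4 = 48, Shaft = 60*4 = 240.
Iteration 5: no further components; recursion stops.
Total rows emitted: 10.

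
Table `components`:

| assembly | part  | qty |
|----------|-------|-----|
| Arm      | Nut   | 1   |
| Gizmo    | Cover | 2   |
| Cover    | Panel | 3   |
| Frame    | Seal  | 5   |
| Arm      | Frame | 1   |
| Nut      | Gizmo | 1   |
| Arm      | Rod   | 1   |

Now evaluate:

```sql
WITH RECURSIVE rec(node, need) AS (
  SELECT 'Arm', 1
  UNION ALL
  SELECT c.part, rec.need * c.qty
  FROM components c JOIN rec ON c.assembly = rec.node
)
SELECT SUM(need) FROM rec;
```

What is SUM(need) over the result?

Base: (Arm, need=1).
Iteration 1: components of {Arm} -> Frame = 1*1 = 1, Nut = 1*1 = 1, Rod = 1*1 = 1.
Iteration 2: components of {Frame,Nut,Rod} -> Gizmo = 1*1 = 1, Seal = 1*5 = 5.
Iteration 3: components of {Gizmo,Seal} -> Cover = 1*2 = 2.
Iteration 4: components of {Cover} -> Panel = 2*3 = 6.
Iteration 5: no further components; recursion stops.
SUM(need) = 1 + 1 + 1 + 1 + 1 + 5 + 2 + 6 = 18.

18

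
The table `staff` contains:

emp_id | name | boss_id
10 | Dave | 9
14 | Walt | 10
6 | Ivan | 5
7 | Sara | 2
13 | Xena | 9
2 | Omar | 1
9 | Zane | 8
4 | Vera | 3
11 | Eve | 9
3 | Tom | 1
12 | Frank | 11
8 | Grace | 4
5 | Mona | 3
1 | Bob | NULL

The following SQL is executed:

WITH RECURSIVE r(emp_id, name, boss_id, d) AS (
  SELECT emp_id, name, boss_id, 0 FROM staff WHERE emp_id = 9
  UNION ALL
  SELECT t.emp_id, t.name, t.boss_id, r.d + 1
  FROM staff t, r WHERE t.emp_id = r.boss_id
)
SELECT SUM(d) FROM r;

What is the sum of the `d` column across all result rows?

Base: emp_id=9 (Zane), boss_id=8, d 0.
Iteration 1: join on emp_id=8 -> Grace (id 8, boss_id=4, d 1).
Iteration 2: join on emp_id=4 -> Vera (id 4, boss_id=3, d 2).
Iteration 3: join on emp_id=3 -> Tom (id 3, boss_id=1, d 3).
Iteration 4: join on emp_id=1 -> Bob (id 1, boss_id=NULL, d 4).
Iteration 5: boss_id is NULL; no match; recursion stops.
SUM(d) = 0 + 1 + 2 + 3 + 4 = 10.

10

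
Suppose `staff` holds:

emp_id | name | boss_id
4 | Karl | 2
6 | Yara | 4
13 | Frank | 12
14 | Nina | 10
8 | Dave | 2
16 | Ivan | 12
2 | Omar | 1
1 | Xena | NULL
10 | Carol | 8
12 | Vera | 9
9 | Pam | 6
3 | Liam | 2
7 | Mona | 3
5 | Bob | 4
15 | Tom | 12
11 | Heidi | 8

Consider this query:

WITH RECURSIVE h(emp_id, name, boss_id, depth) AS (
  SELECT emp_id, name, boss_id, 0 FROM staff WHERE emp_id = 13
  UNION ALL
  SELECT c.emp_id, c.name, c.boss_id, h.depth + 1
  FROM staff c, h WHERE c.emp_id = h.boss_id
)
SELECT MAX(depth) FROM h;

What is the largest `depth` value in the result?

6

Base: emp_id=13 (Frank), boss_id=12, depth 0.
Iteration 1: join on emp_id=12 -> Vera (id 12, boss_id=9, depth 1).
Iteration 2: join on emp_id=9 -> Pam (id 9, boss_id=6, depth 2).
Iteration 3: join on emp_id=6 -> Yara (id 6, boss_id=4, depth 3).
Iteration 4: join on emp_id=4 -> Karl (id 4, boss_id=2, depth 4).
Iteration 5: join on emp_id=2 -> Omar (id 2, boss_id=1, depth 5).
Iteration 6: join on emp_id=1 -> Xena (id 1, boss_id=NULL, depth 6).
Iteration 7: boss_id is NULL; no match; recursion stops.
depth values: 0, 1, 2, 3, 4, 5, 6; the maximum is 6.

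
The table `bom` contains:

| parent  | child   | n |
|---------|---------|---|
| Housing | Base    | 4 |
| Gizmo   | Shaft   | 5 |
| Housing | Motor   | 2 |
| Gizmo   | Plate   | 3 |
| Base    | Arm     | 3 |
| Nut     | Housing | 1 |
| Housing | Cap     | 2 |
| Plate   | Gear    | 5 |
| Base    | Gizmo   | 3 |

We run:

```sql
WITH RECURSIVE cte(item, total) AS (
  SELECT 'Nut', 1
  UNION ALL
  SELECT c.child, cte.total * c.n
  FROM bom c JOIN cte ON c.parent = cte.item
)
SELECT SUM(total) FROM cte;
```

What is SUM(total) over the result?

310

Base: (Nut, total=1).
Iteration 1: components of {Nut} -> Housing = 1*1 = 1.
Iteration 2: components of {Housing} -> Base = 1*4 = 4, Cap = 1*2 = 2, Motor = 1*2 = 2.
Iteration 3: components of {Base,Cap,Motor} -> Arm = 4*3 = 12, Gizmo = 4*3 = 12.
Iteration 4: components of {Arm,Gizmo} -> Plate = 12*3 = 36, Shaft = 12*5 = 60.
Iteration 5: components of {Plate,Shaft} -> Gear = 36*5 = 180.
Iteration 6: no further components; recursion stops.
SUM(total) = 1 + 1 + 2 + 4 + 2 + 12 + 12 + 36 + 60 + 180 = 310.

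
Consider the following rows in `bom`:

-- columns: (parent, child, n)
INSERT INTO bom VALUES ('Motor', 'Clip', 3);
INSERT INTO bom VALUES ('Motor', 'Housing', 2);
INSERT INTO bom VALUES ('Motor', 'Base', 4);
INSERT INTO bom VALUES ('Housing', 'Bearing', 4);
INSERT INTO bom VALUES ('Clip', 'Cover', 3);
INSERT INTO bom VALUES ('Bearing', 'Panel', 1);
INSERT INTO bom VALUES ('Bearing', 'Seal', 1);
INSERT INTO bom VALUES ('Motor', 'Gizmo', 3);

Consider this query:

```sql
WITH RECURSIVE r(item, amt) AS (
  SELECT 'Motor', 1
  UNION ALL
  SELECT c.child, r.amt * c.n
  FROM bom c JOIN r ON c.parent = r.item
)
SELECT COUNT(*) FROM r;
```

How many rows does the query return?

Base: (Motor, amt=1).
Iteration 1: components of {Motor} -> Base = 1*4 = 4, Clip = 1*3 = 3, Gizmo = 1*3 = 3, Housing = 1*2 = 2.
Iteration 2: components of {Base,Clip,Gizmo,Housing} -> Bearing = 2*4 = 8, Cover = 3*3 = 9.
Iteration 3: components of {Bearing,Cover} -> Panel = 8*1 = 8, Seal = 8*1 = 8.
Iteration 4: no further components; recursion stops.
Total rows emitted: 9.

9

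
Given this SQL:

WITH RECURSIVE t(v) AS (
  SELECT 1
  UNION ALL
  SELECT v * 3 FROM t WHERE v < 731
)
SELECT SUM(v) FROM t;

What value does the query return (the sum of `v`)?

Base: v=1.
Iteration 1: 1 < 731 holds -> v = 1 * 3 = 3.
Iteration 2: 3 < 731 holds -> v = 3 * 3 = 9.
Iteration 3: 9 < 731 holds -> v = 9 * 3 = 27.
Iteration 4: 27 < 731 holds -> v = 27 * 3 = 81.
Iteration 5: 81 < 731 holds -> v = 81 * 3 = 243.
Iteration 6: 243 < 731 holds -> v = 243 * 3 = 729.
Iteration 7: 729 < 731 holds -> v = 729 * 3 = 2187.
Iteration 8: 2187 < 731 fails; recursion stops.
SUM(v) = 1 + 3 + 9 + 27 + 81 + 243 + 729 + 2187 = 3280.

3280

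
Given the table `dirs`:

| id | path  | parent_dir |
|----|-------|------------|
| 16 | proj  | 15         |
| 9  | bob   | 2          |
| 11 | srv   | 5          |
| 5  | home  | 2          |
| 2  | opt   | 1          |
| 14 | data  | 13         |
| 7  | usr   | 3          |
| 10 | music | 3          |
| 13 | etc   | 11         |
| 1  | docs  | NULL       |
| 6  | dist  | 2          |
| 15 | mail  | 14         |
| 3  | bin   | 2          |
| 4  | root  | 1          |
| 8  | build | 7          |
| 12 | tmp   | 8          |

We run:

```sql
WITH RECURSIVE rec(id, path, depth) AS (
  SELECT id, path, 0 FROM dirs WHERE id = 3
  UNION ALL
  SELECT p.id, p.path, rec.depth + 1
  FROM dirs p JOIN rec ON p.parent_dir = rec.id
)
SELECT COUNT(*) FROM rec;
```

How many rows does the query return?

Base: id=3 (bin) at depth 0.
Iteration 1: rows with parent_dir in {3} -> usr (id 7, depth 1), music (id 10, depth 1).
Iteration 2: rows with parent_dir in {7,10} -> build (id 8, depth 2).
Iteration 3: rows with parent_dir in {8} -> tmp (id 12, depth 3).
Iteration 4: no rows with parent_dir in {12}; recursion stops.
Total rows emitted: 5.

5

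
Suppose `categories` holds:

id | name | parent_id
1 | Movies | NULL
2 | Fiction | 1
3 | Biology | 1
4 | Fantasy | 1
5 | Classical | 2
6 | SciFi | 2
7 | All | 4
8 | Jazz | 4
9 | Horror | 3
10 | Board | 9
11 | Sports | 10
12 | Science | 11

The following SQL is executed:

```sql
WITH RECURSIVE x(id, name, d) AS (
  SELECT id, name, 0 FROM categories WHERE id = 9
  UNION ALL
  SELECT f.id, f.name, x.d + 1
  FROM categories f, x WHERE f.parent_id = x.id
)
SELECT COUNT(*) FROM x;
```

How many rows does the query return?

4

Base: id=9 (Horror) at d 0.
Iteration 1: rows with parent_id in {9} -> Board (id 10, d 1).
Iteration 2: rows with parent_id in {10} -> Sports (id 11, d 2).
Iteration 3: rows with parent_id in {11} -> Science (id 12, d 3).
Iteration 4: no rows with parent_id in {12}; recursion stops.
Total rows emitted: 4.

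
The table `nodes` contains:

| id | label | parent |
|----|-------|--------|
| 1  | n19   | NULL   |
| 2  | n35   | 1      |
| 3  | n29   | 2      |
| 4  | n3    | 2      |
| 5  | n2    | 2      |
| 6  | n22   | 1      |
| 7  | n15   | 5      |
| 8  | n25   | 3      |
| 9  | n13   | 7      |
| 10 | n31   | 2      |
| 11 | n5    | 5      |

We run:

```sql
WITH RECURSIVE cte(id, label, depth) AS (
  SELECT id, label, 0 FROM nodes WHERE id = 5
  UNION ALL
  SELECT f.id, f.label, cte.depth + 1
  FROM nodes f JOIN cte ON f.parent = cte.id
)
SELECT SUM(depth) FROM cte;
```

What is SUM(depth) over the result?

4

Base: id=5 (n2) at depth 0.
Iteration 1: rows with parent in {5} -> n15 (id 7, depth 1), n5 (id 11, depth 1).
Iteration 2: rows with parent in {7,11} -> n13 (id 9, depth 2).
Iteration 3: no rows with parent in {9}; recursion stops.
SUM(depth) = 0 + 1 + 1 + 2 = 4.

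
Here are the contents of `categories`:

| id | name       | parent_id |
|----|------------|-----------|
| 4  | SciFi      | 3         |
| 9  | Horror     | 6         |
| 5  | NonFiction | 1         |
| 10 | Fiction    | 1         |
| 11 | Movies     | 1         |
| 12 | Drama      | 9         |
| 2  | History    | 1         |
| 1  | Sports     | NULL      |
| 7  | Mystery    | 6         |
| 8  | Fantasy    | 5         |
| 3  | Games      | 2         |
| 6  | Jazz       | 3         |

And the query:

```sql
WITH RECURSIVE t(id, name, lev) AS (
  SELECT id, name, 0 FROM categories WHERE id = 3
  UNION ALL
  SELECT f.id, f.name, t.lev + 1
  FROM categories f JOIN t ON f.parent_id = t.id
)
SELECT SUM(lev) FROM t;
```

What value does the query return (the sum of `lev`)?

Base: id=3 (Games) at lev 0.
Iteration 1: rows with parent_id in {3} -> SciFi (id 4, lev 1), Jazz (id 6, lev 1).
Iteration 2: rows with parent_id in {4,6} -> Mystery (id 7, lev 2), Horror (id 9, lev 2).
Iteration 3: rows with parent_id in {7,9} -> Drama (id 12, lev 3).
Iteration 4: no rows with parent_id in {12}; recursion stops.
SUM(lev) = 0 + 1 + 1 + 2 + 2 + 3 = 9.

9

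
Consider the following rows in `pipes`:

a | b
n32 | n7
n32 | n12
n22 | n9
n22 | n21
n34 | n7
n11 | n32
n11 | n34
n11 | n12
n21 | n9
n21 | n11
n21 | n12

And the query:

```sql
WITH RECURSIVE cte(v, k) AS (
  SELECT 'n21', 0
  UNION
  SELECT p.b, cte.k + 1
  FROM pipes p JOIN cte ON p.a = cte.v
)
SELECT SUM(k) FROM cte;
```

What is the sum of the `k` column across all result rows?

15

Base: (n21, k=0).
Iteration 1: edges from {n21} -> (n11, k=1), (n12, k=1), (n9, k=1).
Iteration 2: edges from {n11,n12,n9} -> (n12, k=2), (n32, k=2), (n34, k=2).
Iteration 3: edges from {n12,n32,n34} -> (n12, k=3), (n7, k=3). [UNION drops 1 duplicate row(s)]
Iteration 4: no outgoing edges from {n12,n7}; recursion stops.
SUM(k) = 0 + 1 + 1 + 1 + 2 + 2 + 2 + 3 + 3 = 15.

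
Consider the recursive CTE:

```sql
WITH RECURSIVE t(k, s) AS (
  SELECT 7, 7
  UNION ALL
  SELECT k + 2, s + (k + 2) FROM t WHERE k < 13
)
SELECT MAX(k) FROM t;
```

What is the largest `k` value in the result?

Base: k=7, s=7.
Iteration 1: 7 < 13 holds -> k = 7 + 2 = 9, s = 7 + 9 = 16.
Iteration 2: 9 < 13 holds -> k = 9 + 2 = 11, s = 16 + 11 = 27.
Iteration 3: 11 < 13 holds -> k = 11 + 2 = 13, s = 27 + 13 = 40.
Iteration 4: 13 < 13 fails; recursion stops.
k values: 7, 9, 11, 13; the maximum is 13.

13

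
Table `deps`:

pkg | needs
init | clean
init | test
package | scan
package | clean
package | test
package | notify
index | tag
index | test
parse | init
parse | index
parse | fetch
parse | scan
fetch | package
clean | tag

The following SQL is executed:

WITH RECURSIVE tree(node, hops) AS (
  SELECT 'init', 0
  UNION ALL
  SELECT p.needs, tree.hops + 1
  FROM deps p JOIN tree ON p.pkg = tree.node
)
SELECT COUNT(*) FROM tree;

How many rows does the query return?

4

Base: (init, hops=0).
Iteration 1: edges from {init} -> (clean, hops=1), (test, hops=1).
Iteration 2: edges from {clean,test} -> (tag, hops=2).
Iteration 3: no outgoing edges from {tag}; recursion stops.
Total rows emitted: 4.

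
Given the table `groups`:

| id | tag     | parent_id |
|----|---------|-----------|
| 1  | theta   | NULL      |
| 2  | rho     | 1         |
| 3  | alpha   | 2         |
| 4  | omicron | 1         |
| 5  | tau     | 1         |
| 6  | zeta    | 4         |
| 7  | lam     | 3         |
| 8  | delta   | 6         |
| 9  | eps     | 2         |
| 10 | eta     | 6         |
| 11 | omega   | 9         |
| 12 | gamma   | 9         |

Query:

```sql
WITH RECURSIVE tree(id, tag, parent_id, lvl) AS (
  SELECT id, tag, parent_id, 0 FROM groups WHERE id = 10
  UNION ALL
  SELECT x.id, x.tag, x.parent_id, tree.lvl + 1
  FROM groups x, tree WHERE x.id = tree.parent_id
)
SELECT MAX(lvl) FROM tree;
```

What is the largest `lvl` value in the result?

3

Base: id=10 (eta), parent_id=6, lvl 0.
Iteration 1: join on id=6 -> zeta (id 6, parent_id=4, lvl 1).
Iteration 2: join on id=4 -> omicron (id 4, parent_id=1, lvl 2).
Iteration 3: join on id=1 -> theta (id 1, parent_id=NULL, lvl 3).
Iteration 4: parent_id is NULL; no match; recursion stops.
lvl values: 0, 1, 2, 3; the maximum is 3.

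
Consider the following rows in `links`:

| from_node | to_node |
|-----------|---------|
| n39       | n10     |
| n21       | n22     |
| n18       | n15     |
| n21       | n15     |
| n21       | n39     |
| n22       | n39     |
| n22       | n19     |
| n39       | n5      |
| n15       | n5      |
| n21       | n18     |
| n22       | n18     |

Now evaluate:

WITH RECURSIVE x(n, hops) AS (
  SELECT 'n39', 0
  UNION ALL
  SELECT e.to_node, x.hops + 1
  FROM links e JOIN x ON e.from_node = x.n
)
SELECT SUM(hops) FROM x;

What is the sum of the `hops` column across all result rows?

Base: (n39, hops=0).
Iteration 1: edges from {n39} -> (n10, hops=1), (n5, hops=1).
Iteration 2: no outgoing edges from {n10,n5}; recursion stops.
SUM(hops) = 0 + 1 + 1 = 2.

2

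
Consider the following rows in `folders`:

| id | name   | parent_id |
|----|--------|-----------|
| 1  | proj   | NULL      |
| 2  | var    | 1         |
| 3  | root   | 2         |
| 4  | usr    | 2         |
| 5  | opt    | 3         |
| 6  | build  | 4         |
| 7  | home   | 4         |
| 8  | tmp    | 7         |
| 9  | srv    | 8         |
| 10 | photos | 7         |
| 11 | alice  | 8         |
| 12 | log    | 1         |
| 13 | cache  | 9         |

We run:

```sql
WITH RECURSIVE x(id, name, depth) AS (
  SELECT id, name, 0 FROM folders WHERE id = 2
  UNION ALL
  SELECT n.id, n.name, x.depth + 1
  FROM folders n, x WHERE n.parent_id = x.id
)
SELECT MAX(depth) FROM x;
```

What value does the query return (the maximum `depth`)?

Base: id=2 (var) at depth 0.
Iteration 1: rows with parent_id in {2} -> root (id 3, depth 1), usr (id 4, depth 1).
Iteration 2: rows with parent_id in {3,4} -> opt (id 5, depth 2), build (id 6, depth 2), home (id 7, depth 2).
Iteration 3: rows with parent_id in {5,6,7} -> tmp (id 8, depth 3), photos (id 10, depth 3).
Iteration 4: rows with parent_id in {8,10} -> srv (id 9, depth 4), alice (id 11, depth 4).
Iteration 5: rows with parent_id in {9,11} -> cache (id 13, depth 5).
Iteration 6: no rows with parent_id in {13}; recursion stops.
depth values: 0, 1, 1, 2, 2, 2, 3, 3, 4, 4, 5; the maximum is 5.

5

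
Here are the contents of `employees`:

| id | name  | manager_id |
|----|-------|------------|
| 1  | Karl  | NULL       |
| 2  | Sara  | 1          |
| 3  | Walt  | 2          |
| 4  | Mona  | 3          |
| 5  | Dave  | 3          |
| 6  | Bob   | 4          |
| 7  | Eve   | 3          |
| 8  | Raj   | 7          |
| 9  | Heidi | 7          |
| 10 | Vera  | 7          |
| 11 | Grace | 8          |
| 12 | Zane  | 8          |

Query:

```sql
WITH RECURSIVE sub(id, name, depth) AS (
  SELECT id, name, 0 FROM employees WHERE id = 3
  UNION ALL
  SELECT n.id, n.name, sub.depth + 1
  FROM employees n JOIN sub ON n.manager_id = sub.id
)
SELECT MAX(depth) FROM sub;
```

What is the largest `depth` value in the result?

3

Base: id=3 (Walt) at depth 0.
Iteration 1: rows with manager_id in {3} -> Mona (id 4, depth 1), Dave (id 5, depth 1), Eve (id 7, depth 1).
Iteration 2: rows with manager_id in {4,5,7} -> Bob (id 6, depth 2), Raj (id 8, depth 2), Heidi (id 9, depth 2), Vera (id 10, depth 2).
Iteration 3: rows with manager_id in {6,8,9,10} -> Grace (id 11, depth 3), Zane (id 12, depth 3).
Iteration 4: no rows with manager_id in {11,12}; recursion stops.
depth values: 0, 1, 1, 1, 2, 2, 2, 2, 3, 3; the maximum is 3.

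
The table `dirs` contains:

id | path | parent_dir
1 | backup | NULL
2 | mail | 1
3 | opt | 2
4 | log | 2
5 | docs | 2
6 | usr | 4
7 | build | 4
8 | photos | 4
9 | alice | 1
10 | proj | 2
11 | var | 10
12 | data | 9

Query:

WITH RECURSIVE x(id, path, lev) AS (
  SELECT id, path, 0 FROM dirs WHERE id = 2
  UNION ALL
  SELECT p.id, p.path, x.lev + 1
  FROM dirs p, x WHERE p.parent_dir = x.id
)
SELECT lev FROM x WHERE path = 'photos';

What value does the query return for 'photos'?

Base: id=2 (mail) at lev 0.
Iteration 1: rows with parent_dir in {2} -> opt (id 3, lev 1), log (id 4, lev 1), docs (id 5, lev 1), proj (id 10, lev 1).
Iteration 2: rows with parent_dir in {3,4,5,10} -> usr (id 6, lev 2), build (id 7, lev 2), photos (id 8, lev 2), var (id 11, lev 2).
Iteration 3: no rows with parent_dir in {6,7,8,11}; recursion stops.

2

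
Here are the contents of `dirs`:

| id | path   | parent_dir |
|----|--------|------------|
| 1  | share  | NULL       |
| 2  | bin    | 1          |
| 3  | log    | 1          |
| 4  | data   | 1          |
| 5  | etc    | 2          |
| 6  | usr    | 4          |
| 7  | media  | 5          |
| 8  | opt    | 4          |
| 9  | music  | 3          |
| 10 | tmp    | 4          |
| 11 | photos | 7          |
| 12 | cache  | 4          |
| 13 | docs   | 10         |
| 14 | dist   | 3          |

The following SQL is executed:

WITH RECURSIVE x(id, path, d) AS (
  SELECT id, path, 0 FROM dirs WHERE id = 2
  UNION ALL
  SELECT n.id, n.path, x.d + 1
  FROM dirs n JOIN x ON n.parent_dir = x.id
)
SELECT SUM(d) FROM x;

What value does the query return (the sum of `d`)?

6

Base: id=2 (bin) at d 0.
Iteration 1: rows with parent_dir in {2} -> etc (id 5, d 1).
Iteration 2: rows with parent_dir in {5} -> media (id 7, d 2).
Iteration 3: rows with parent_dir in {7} -> photos (id 11, d 3).
Iteration 4: no rows with parent_dir in {11}; recursion stops.
SUM(d) = 0 + 1 + 2 + 3 = 6.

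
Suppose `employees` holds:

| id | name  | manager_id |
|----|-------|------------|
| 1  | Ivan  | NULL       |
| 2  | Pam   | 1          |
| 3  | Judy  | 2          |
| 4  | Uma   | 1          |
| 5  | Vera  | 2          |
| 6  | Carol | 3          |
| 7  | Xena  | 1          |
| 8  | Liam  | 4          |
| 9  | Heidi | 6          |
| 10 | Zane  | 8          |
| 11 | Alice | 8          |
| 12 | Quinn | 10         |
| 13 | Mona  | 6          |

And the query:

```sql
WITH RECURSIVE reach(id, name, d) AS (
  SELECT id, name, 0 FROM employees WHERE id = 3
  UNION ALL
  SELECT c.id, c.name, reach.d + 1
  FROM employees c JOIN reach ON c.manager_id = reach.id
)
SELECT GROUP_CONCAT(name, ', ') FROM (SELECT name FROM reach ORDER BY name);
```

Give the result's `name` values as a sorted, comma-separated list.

Carol, Heidi, Judy, Mona

Base: id=3 (Judy) at d 0.
Iteration 1: rows with manager_id in {3} -> Carol (id 6, d 1).
Iteration 2: rows with manager_id in {6} -> Heidi (id 9, d 2), Mona (id 13, d 2).
Iteration 3: no rows with manager_id in {9,13}; recursion stops.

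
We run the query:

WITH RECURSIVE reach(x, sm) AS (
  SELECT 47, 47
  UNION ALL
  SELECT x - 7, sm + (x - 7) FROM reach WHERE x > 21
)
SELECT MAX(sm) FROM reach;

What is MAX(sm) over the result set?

165

Base: x=47, sm=47.
Iteration 1: 47 > 21 holds -> x = 47 - 7 = 40, sm = 47 + 40 = 87.
Iteration 2: 40 > 21 holds -> x = 40 - 7 = 33, sm = 87 + 33 = 120.
Iteration 3: 33 > 21 holds -> x = 33 - 7 = 26, sm = 120 + 26 = 146.
Iteration 4: 26 > 21 holds -> x = 26 - 7 = 19, sm = 146 + 19 = 165.
Iteration 5: 19 > 21 fails; recursion stops.
sm values: 47, 87, 120, 146, 165; the maximum is 165.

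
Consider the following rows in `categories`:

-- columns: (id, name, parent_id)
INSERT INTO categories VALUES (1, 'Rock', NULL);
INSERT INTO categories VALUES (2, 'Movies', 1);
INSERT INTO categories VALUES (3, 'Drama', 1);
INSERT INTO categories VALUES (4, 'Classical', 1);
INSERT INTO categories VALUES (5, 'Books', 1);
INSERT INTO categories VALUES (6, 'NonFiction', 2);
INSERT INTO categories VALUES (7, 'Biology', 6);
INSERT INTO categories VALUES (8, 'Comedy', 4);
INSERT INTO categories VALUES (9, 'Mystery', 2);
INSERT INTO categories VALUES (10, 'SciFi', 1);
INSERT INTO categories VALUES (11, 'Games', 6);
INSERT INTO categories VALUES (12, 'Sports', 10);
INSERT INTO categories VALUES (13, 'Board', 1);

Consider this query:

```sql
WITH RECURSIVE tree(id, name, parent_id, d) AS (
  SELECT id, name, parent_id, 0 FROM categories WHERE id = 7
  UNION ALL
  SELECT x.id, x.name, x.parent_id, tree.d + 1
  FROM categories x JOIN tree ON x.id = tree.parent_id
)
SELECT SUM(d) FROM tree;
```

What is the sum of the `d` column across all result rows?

Base: id=7 (Biology), parent_id=6, d 0.
Iteration 1: join on id=6 -> NonFiction (id 6, parent_id=2, d 1).
Iteration 2: join on id=2 -> Movies (id 2, parent_id=1, d 2).
Iteration 3: join on id=1 -> Rock (id 1, parent_id=NULL, d 3).
Iteration 4: parent_id is NULL; no match; recursion stops.
SUM(d) = 0 + 1 + 2 + 3 = 6.

6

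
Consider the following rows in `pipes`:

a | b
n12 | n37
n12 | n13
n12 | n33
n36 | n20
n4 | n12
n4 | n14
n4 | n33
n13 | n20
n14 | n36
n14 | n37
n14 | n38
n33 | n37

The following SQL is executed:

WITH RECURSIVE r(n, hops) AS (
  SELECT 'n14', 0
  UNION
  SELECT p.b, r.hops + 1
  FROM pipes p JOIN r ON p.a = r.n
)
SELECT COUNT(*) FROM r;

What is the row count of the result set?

5

Base: (n14, hops=0).
Iteration 1: edges from {n14} -> (n36, hops=1), (n37, hops=1), (n38, hops=1).
Iteration 2: edges from {n36,n37,n38} -> (n20, hops=2).
Iteration 3: no outgoing edges from {n20}; recursion stops.
Total rows emitted: 5.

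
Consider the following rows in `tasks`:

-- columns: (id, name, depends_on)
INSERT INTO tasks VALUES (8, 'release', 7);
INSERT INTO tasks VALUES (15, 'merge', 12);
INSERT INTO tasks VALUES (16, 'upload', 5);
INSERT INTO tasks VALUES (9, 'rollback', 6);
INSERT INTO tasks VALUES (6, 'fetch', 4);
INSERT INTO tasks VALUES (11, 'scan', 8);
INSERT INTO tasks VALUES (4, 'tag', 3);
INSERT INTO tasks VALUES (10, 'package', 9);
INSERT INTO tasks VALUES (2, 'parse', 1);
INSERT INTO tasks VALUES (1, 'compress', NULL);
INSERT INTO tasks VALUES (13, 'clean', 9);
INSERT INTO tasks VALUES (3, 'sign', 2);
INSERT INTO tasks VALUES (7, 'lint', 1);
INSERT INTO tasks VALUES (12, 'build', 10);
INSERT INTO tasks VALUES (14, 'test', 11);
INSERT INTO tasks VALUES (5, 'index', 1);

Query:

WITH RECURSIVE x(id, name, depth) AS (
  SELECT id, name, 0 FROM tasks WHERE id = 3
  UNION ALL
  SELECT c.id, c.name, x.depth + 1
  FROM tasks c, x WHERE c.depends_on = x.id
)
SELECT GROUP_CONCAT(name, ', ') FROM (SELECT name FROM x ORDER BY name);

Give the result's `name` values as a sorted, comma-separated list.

build, clean, fetch, merge, package, rollback, sign, tag

Base: id=3 (sign) at depth 0.
Iteration 1: rows with depends_on in {3} -> tag (id 4, depth 1).
Iteration 2: rows with depends_on in {4} -> fetch (id 6, depth 2).
Iteration 3: rows with depends_on in {6} -> rollback (id 9, depth 3).
Iteration 4: rows with depends_on in {9} -> package (id 10, depth 4), clean (id 13, depth 4).
Iteration 5: rows with depends_on in {10,13} -> build (id 12, depth 5).
Iteration 6: rows with depends_on in {12} -> merge (id 15, depth 6).
Iteration 7: no rows with depends_on in {15}; recursion stops.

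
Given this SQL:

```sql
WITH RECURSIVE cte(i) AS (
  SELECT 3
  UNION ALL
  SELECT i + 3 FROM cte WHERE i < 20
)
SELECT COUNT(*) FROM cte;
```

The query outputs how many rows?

Base: i=3.
Iteration 1: 3 < 20 holds -> i = 3 + 3 = 6.
Iteration 2: 6 < 20 holds -> i = 6 + 3 = 9.
Iteration 3: 9 < 20 holds -> i = 9 + 3 = 12.
Iteration 4: 12 < 20 holds -> i = 12 + 3 = 15.
Iteration 5: 15 < 20 holds -> i = 15 + 3 = 18.
Iteration 6: 18 < 20 holds -> i = 18 + 3 = 21.
Iteration 7: 21 < 20 fails; recursion stops.
Total rows emitted: 7.

7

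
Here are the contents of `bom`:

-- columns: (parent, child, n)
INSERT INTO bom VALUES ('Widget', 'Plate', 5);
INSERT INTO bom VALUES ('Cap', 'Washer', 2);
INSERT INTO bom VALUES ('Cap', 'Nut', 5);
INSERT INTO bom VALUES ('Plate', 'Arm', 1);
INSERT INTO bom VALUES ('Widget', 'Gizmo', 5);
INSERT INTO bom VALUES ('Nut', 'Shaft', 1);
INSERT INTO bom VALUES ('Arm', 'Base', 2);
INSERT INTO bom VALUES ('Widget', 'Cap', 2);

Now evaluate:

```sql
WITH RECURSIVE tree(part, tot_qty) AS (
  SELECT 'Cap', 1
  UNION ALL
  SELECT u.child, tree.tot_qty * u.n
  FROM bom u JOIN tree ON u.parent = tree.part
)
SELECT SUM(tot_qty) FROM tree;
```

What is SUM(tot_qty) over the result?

Base: (Cap, tot_qty=1).
Iteration 1: components of {Cap} -> Nut = 1*5 = 5, Washer = 1*2 = 2.
Iteration 2: components of {Nut,Washer} -> Shaft = 5*1 = 5.
Iteration 3: no further components; recursion stops.
SUM(tot_qty) = 1 + 5 + 2 + 5 = 13.

13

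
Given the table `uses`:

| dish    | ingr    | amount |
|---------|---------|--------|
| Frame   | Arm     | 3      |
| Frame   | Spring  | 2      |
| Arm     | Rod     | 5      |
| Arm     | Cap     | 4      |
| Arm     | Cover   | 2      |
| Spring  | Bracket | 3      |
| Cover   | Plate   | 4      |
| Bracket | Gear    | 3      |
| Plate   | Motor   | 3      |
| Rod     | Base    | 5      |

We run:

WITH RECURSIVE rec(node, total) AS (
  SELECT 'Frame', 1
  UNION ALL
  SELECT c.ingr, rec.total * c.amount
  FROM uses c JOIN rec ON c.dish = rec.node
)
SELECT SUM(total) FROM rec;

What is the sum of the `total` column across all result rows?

Base: (Frame, total=1).
Iteration 1: components of {Frame} -> Arm = 1*3 = 3, Spring = 1*2 = 2.
Iteration 2: components of {Arm,Spring} -> Bracket = 2*3 = 6, Cap = 3*4 = 12, Cover = 3*2 = 6, Rod = 3*5 = 15.
Iteration 3: components of {Bracket,Cap,Cover,Rod} -> Base = 15*5 = 75, Gear = 6*3 = 18, Plate = 6*4 = 24.
Iteration 4: components of {Base,Gear,Plate} -> Motor = 24*3 = 72.
Iteration 5: no further components; recursion stops.
SUM(total) = 1 + 3 + 2 + 15 + 12 + 6 + 6 + 75 + 24 + 18 + 72 = 234.

234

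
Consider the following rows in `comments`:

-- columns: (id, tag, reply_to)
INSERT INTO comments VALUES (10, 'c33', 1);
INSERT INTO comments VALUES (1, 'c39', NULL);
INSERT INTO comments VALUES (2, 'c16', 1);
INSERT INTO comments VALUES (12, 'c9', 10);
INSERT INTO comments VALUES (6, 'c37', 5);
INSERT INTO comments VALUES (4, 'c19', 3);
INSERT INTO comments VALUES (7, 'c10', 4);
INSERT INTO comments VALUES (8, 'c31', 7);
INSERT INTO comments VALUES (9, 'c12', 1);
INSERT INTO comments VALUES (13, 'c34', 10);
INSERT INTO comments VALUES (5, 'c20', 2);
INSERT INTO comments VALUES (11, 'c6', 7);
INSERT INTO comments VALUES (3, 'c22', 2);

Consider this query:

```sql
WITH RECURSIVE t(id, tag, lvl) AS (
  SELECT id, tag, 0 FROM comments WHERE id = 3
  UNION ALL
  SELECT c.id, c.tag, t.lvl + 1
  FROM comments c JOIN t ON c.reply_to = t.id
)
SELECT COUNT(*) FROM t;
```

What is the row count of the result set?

5

Base: id=3 (c22) at lvl 0.
Iteration 1: rows with reply_to in {3} -> c19 (id 4, lvl 1).
Iteration 2: rows with reply_to in {4} -> c10 (id 7, lvl 2).
Iteration 3: rows with reply_to in {7} -> c31 (id 8, lvl 3), c6 (id 11, lvl 3).
Iteration 4: no rows with reply_to in {8,11}; recursion stops.
Total rows emitted: 5.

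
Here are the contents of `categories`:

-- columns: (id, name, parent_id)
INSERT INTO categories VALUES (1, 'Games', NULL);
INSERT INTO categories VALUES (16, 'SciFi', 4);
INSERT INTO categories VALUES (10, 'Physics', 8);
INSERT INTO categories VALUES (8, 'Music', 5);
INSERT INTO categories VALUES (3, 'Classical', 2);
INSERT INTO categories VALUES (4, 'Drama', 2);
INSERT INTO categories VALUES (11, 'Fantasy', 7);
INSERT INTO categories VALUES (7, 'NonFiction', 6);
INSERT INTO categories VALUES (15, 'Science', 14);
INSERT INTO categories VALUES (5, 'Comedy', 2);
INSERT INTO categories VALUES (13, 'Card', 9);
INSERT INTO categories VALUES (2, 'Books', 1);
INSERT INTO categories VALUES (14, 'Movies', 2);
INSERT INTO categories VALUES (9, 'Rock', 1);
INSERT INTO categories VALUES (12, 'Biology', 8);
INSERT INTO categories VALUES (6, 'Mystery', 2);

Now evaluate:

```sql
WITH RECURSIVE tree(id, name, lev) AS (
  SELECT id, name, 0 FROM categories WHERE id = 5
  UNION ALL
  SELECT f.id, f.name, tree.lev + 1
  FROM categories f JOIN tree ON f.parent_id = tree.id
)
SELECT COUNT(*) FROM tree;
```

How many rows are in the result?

4

Base: id=5 (Comedy) at lev 0.
Iteration 1: rows with parent_id in {5} -> Music (id 8, lev 1).
Iteration 2: rows with parent_id in {8} -> Physics (id 10, lev 2), Biology (id 12, lev 2).
Iteration 3: no rows with parent_id in {10,12}; recursion stops.
Total rows emitted: 4.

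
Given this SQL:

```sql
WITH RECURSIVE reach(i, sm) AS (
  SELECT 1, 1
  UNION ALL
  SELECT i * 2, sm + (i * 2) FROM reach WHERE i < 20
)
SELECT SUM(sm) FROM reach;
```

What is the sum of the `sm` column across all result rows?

Base: i=1, sm=1.
Iteration 1: 1 < 20 holds -> i = 1 * 2 = 2, sm = 1 + 2 = 3.
Iteration 2: 2 < 20 holds -> i = 2 * 2 = 4, sm = 3 + 4 = 7.
Iteration 3: 4 < 20 holds -> i = 4 * 2 = 8, sm = 7 + 8 = 15.
Iteration 4: 8 < 20 holds -> i = 8 * 2 = 16, sm = 15 + 16 = 31.
Iteration 5: 16 < 20 holds -> i = 16 * 2 = 32, sm = 31 + 32 = 63.
Iteration 6: 32 < 20 fails; recursion stops.
SUM(sm) = 1 + 3 + 7 + 15 + 31 + 63 = 120.

120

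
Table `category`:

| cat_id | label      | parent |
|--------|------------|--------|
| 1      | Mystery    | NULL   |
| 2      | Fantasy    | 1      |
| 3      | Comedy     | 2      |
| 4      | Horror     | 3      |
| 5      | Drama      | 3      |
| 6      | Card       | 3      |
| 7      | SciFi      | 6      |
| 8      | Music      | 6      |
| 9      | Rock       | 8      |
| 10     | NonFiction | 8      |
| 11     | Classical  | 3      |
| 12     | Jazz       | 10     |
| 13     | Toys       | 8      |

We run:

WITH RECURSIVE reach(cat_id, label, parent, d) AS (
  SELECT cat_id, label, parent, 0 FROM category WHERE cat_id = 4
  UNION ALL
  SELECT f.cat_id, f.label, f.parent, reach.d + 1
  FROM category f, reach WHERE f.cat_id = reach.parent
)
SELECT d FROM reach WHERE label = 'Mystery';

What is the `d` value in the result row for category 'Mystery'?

3

Base: cat_id=4 (Horror), parent=3, d 0.
Iteration 1: join on cat_id=3 -> Comedy (id 3, parent=2, d 1).
Iteration 2: join on cat_id=2 -> Fantasy (id 2, parent=1, d 2).
Iteration 3: join on cat_id=1 -> Mystery (id 1, parent=NULL, d 3).
Iteration 4: parent is NULL; no match; recursion stops.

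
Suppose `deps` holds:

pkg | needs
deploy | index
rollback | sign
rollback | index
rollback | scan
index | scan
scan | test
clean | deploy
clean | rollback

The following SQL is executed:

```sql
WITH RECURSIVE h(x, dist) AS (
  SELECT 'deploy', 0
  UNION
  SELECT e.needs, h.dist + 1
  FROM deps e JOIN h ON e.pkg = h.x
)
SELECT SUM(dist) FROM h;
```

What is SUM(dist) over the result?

6

Base: (deploy, dist=0).
Iteration 1: edges from {deploy} -> (index, dist=1).
Iteration 2: edges from {index} -> (scan, dist=2).
Iteration 3: edges from {scan} -> (test, dist=3).
Iteration 4: no outgoing edges from {test}; recursion stops.
SUM(dist) = 0 + 1 + 2 + 3 = 6.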